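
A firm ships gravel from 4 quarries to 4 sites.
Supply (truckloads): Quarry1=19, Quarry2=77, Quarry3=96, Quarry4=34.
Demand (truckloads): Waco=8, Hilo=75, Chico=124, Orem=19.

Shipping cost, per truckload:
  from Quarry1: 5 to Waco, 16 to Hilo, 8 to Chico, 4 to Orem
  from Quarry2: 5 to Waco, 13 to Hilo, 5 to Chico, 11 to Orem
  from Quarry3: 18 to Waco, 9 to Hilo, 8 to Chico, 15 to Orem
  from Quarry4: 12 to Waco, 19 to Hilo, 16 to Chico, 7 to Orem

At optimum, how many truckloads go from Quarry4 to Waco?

The minimum-cost plan:
  Quarry1→Chico: 19 × 8 = 152
  Quarry2→Chico: 77 × 5 = 385
  Quarry3→Hilo: 75 × 9 = 675
  Quarry3→Chico: 21 × 8 = 168
  Quarry4→Waco: 8 × 12 = 96
  Quarry4→Chico: 7 × 16 = 112
  Quarry4→Orem: 19 × 7 = 133
Total cost = 1721.
So Quarry4→Waco carries 8 truckloads.

8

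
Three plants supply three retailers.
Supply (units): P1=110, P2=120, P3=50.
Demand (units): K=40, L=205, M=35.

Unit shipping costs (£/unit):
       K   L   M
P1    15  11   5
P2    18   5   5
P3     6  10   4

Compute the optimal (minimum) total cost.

A cheapest plan:
  P1->L: 85 × £11 = £935
  P1->M: 25 × £5 = £125
  P2->L: 120 × £5 = £600
  P3->K: 40 × £6 = £240
  P3->M: 10 × £4 = £40
Total = 935 + 125 + 600 + 240 + 40 = £1940.
(Supply check: P1 ships 110; P2 ships 120; P3 ships 50.)

1940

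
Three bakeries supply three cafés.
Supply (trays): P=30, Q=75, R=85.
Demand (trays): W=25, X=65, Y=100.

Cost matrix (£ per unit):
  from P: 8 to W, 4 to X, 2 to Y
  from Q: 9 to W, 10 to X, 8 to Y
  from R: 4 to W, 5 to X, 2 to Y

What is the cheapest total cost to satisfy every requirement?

985

One minimum-cost allocation:
  P->X: 30 × £4 = £120
  Q->W: 25 × £9 = £225
  Q->X: 35 × £10 = £350
  Q->Y: 15 × £8 = £120
  R->Y: 85 × £2 = £170
Total = 120 + 225 + 350 + 120 + 170 = £985.
(Supply check: P ships 30; Q ships 75; R ships 85.)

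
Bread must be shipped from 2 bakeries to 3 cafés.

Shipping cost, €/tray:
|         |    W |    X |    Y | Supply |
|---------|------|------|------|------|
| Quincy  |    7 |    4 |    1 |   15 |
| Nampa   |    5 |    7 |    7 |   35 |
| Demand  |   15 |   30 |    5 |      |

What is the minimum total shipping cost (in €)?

260

An optimal shipping plan:
  Quincy→X: 10 trays
  Quincy→Y: 5 trays
  Nampa→W: 15 trays
  Nampa→X: 20 trays
Total cost = €260.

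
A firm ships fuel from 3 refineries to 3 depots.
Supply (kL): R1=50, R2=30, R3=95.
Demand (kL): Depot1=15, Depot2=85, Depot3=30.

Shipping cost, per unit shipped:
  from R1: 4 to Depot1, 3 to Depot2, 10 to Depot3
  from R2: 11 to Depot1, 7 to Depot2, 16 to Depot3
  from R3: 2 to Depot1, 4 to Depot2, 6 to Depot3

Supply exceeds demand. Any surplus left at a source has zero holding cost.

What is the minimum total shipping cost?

500

Optimal allocation:
  R1->Depot2: 50 × 3 = 150
  R3->Depot1: 15 × 2 = 30
  R3->Depot2: 35 × 4 = 140
  R3->Depot3: 30 × 6 = 180
Total = 150 + 30 + 140 + 180 = 500.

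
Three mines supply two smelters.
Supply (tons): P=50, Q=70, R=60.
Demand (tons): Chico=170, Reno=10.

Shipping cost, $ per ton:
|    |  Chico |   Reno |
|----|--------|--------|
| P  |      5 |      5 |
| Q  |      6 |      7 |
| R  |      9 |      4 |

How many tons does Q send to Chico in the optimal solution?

70

Optimal shipments:
  P->Chico: 50 × $5 = $250
  Q->Chico: 70 × $6 = $420
  R->Chico: 50 × $9 = $450
  R->Reno: 10 × $4 = $40
Total cost = $1160.
So Q→Chico carries 70 tons.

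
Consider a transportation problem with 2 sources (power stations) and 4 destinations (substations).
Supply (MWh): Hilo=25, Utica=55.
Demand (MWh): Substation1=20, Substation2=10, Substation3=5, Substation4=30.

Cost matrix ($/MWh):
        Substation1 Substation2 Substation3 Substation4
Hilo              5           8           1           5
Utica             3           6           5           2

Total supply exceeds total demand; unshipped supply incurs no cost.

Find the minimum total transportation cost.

195

An optimal shipping plan:
  Hilo–Substation1: 5 × $5 = $25
  Hilo–Substation3: 5 × $1 = $5
  Utica–Substation1: 15 × $3 = $45
  Utica–Substation2: 10 × $6 = $60
  Utica–Substation4: 30 × $2 = $60
Total = 25 + 5 + 45 + 60 + 60 = $195.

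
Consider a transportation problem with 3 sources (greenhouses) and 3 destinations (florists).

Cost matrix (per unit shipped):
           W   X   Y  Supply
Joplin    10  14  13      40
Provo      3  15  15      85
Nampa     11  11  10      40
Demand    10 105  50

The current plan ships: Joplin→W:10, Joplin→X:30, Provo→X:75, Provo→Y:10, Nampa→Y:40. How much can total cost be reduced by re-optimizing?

Current plan cost = 10·10 + 30·14 + 75·15 + 10·15 + 40·10 = 2195.
Optimal plan:
  Joplin→Y: 40 × 13 = 520
  Provo→W: 10 × 3 = 30
  Provo→X: 75 × 15 = 1125
  Nampa→X: 30 × 11 = 330
  Nampa→Y: 10 × 10 = 100
Optimal cost = 2105.
Saving = 2195 − 2105 = 90.

90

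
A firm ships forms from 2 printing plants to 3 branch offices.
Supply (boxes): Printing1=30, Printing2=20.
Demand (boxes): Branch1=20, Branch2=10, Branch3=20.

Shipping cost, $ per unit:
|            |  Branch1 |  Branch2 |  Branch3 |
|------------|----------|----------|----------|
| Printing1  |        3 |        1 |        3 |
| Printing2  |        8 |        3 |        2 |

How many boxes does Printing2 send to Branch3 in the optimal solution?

The minimum-cost plan:
  Printing1 to Branch1: 20 × $3 = $60
  Printing1 to Branch2: 10 × $1 = $10
  Printing2 to Branch3: 20 × $2 = $40
Total cost = $110.
So Printing2→Branch3 carries 20 boxes.

20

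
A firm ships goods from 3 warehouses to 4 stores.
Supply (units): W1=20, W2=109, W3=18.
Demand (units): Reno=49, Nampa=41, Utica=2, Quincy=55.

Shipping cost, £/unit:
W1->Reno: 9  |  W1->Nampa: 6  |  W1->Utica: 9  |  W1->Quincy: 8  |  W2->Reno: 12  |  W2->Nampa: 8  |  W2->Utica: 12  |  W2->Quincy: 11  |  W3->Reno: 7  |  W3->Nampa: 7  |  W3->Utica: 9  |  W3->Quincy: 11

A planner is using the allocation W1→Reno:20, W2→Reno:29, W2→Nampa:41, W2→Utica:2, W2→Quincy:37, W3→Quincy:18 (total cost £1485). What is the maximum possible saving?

Current plan cost = 20·9 + 29·12 + 41·8 + 2·12 + 37·11 + 18·11 = £1485.
Optimal plan:
  W1->Quincy: 20 × £8 = £160
  W2->Reno: 31 × £12 = £372
  W2->Nampa: 41 × £8 = £328
  W2->Utica: 2 × £12 = £24
  W2->Quincy: 35 × £11 = £385
  W3->Reno: 18 × £7 = £126
Optimal cost = £1395.
Saving = 1485 − 1395 = £90.

90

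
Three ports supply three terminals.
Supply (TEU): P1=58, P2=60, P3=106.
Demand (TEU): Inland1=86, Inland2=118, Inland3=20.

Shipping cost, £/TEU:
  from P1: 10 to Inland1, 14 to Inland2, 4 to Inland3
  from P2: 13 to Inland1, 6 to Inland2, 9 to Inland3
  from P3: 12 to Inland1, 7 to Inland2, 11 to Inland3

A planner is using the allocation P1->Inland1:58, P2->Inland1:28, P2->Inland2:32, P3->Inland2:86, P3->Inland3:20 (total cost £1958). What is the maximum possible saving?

Current plan cost = 58·10 + 28·13 + 32·6 + 86·7 + 20·11 = £1958.
Optimal plan:
  P1→Inland1: 38 × £10 = £380
  P1→Inland3: 20 × £4 = £80
  P2→Inland2: 60 × £6 = £360
  P3→Inland1: 48 × £12 = £576
  P3→Inland2: 58 × £7 = £406
Optimal cost = £1802.
Saving = 1958 − 1802 = £156.

156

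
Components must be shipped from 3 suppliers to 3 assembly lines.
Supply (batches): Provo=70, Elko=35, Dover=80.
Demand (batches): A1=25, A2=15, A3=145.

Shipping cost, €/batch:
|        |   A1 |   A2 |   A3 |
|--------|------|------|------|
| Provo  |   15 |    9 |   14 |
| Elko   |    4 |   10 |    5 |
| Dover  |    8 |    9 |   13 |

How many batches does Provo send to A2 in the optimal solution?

Solving gives:
  Provo->A2: 15 × €9 = €135
  Provo->A3: 55 × €14 = €770
  Elko->A3: 35 × €5 = €175
  Dover->A1: 25 × €8 = €200
  Dover->A3: 55 × €13 = €715
Total cost = €1995.
So Provo→A2 carries 15 batches.

15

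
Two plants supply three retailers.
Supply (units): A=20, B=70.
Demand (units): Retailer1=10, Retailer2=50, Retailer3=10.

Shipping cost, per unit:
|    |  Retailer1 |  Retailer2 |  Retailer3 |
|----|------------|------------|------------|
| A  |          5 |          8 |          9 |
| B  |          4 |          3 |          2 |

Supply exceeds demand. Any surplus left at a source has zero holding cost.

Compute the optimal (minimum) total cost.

Optimal allocation:
  B→Retailer1: 10 × 4 = 40
  B→Retailer2: 50 × 3 = 150
  B→Retailer3: 10 × 2 = 20
Total = 40 + 150 + 20 = 210.
(Supply check: A ships 0; B ships 70.)

210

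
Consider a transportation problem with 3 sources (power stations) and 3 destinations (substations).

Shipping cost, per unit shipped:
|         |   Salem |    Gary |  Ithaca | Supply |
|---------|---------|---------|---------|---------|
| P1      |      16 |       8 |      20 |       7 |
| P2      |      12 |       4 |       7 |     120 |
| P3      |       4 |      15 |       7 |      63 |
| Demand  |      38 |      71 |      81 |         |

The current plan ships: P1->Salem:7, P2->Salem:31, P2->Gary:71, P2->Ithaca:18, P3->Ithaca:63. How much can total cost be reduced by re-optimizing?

304

Current plan cost = 7·16 + 31·12 + 71·4 + 18·7 + 63·7 = 1335.
Optimal plan:
  P1→Gary: 7 × 8 = 56
  P2→Gary: 64 × 4 = 256
  P2→Ithaca: 56 × 7 = 392
  P3→Salem: 38 × 4 = 152
  P3→Ithaca: 25 × 7 = 175
Optimal cost = 1031.
Saving = 1335 − 1031 = 304.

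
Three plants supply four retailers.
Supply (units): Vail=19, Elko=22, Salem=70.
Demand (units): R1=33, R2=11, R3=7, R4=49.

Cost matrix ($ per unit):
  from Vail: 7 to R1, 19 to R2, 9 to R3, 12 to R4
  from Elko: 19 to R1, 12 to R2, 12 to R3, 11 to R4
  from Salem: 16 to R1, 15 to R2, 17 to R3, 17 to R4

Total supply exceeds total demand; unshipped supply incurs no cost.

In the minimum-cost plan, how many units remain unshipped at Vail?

0

An optimal plan:
  Vail→R1: 19 × $7 = $133
  Elko→R4: 22 × $11 = $242
  Salem→R1: 14 × $16 = $224
  Salem→R2: 11 × $15 = $165
  Salem→R3: 7 × $17 = $119
  Salem→R4: 27 × $17 = $459
Total cost = $1342.
Vail ships 19 of its 19, leaving 0.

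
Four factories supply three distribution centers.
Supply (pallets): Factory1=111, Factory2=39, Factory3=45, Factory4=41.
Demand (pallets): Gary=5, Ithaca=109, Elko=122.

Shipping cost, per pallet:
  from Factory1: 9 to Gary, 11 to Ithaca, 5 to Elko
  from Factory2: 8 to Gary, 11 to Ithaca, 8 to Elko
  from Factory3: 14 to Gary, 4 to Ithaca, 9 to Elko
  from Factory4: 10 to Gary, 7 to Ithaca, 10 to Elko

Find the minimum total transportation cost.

A cheapest plan:
  Factory1–Elko: 111 × 5 = 555
  Factory2–Gary: 5 × 8 = 40
  Factory2–Ithaca: 23 × 11 = 253
  Factory2–Elko: 11 × 8 = 88
  Factory3–Ithaca: 45 × 4 = 180
  Factory4–Ithaca: 41 × 7 = 287
Total = 555 + 40 + 253 + 88 + 180 + 287 = 1403.
(Supply check: Factory1 ships 111; Factory2 ships 39; Factory3 ships 45; Factory4 ships 41.)

1403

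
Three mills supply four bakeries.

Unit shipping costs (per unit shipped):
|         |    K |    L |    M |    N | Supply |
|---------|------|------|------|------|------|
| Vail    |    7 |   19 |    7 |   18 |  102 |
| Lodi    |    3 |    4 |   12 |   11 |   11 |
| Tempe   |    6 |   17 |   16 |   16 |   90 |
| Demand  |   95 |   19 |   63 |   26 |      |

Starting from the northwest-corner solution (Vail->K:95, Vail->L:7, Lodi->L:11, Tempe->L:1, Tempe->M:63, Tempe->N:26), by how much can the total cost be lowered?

Current plan cost = 95·7 + 7·19 + 11·4 + 1·17 + 63·16 + 26·16 = 2283.
Optimal plan:
  Vail to K: 39 × 7 = 273
  Vail to M: 63 × 7 = 441
  Lodi to L: 11 × 4 = 44
  Tempe to K: 56 × 6 = 336
  Tempe to L: 8 × 17 = 136
  Tempe to N: 26 × 16 = 416
Optimal cost = 1646.
Saving = 2283 − 1646 = 637.

637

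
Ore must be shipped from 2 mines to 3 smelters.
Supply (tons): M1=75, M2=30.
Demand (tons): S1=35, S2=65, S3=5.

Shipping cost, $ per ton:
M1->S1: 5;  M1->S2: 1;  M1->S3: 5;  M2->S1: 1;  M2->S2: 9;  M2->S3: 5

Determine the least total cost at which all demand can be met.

145

A cheapest plan:
  M1→S1: 5 × $5 = $25
  M1→S2: 65 × $1 = $65
  M1→S3: 5 × $5 = $25
  M2→S1: 30 × $1 = $30
Total = 25 + 65 + 25 + 30 = $145.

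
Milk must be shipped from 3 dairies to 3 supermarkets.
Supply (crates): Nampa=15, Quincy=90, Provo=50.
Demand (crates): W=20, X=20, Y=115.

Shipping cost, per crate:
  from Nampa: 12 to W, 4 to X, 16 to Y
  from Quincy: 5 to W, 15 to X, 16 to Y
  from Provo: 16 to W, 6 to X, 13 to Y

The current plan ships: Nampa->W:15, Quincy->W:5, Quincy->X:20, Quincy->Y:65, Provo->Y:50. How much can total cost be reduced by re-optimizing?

Current plan cost = 15·12 + 5·5 + 20·15 + 65·16 + 50·13 = 2195.
Optimal plan:
  Nampa→X: 15 crates
  Quincy→W: 20 crates
  Quincy→Y: 70 crates
  Provo→X: 5 crates
  Provo→Y: 45 crates
Optimal cost = 1895.
Saving = 2195 − 1895 = 300.

300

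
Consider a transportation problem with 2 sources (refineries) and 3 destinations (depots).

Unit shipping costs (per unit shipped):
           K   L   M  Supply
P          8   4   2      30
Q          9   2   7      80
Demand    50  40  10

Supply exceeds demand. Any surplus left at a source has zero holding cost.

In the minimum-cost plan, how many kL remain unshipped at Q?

Minimum-cost shipments:
  P to K: 20 × 8 = 160
  P to M: 10 × 2 = 20
  Q to K: 30 × 9 = 270
  Q to L: 40 × 2 = 80
Total cost = 530.
Q ships 70 of its 80, leaving 10.

10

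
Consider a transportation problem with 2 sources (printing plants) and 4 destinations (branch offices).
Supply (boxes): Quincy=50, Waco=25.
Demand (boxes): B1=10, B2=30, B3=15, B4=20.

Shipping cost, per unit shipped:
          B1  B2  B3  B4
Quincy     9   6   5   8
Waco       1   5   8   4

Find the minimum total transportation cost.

An optimal shipping plan:
  Quincy->B2: 30 × 6 = 180
  Quincy->B3: 15 × 5 = 75
  Quincy->B4: 5 × 8 = 40
  Waco->B1: 10 × 1 = 10
  Waco->B4: 15 × 4 = 60
Total = 180 + 75 + 40 + 10 + 60 = 365.
(Supply check: Quincy ships 50; Waco ships 25.)

365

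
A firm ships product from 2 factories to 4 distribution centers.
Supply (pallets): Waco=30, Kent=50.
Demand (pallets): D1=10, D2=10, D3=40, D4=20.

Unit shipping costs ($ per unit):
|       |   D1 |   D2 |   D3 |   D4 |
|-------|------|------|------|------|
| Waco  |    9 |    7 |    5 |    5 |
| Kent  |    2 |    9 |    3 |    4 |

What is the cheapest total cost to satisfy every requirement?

A cheapest plan:
  Waco->D2: 10 × $7 = $70
  Waco->D4: 20 × $5 = $100
  Kent->D1: 10 × $2 = $20
  Kent->D3: 40 × $3 = $120
Total = 70 + 100 + 20 + 120 = $310.
(Supply check: Waco ships 30; Kent ships 50.)

310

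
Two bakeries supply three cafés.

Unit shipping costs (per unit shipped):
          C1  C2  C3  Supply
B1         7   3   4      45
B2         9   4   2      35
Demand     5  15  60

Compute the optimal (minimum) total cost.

A cheapest plan:
  B1–C1: 5 × 7 = 35
  B1–C2: 15 × 3 = 45
  B1–C3: 25 × 4 = 100
  B2–C3: 35 × 2 = 70
Total = 35 + 45 + 100 + 70 = 250.
(Supply check: B1 ships 45; B2 ships 35.)

250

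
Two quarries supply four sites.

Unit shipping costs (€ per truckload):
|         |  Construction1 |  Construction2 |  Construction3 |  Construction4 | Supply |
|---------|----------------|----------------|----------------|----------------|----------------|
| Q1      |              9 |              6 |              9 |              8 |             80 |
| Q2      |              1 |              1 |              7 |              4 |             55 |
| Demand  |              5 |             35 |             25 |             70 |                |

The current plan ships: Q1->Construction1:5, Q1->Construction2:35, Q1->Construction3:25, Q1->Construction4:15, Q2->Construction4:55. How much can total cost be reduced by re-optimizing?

55

Current plan cost = 5·9 + 35·6 + 25·9 + 15·8 + 55·4 = €820.
Optimal plan:
  Q1 to Construction3: 25 truckloads
  Q1 to Construction4: 55 truckloads
  Q2 to Construction1: 5 truckloads
  Q2 to Construction2: 35 truckloads
  Q2 to Construction4: 15 truckloads
Optimal cost = €765.
Saving = 820 − 765 = €55.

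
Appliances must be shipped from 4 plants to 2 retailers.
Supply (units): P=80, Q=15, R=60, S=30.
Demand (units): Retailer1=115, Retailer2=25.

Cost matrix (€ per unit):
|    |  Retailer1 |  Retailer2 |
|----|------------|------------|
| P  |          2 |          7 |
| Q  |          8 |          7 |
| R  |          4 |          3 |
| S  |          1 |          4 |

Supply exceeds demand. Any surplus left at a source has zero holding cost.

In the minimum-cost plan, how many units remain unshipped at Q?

15

An optimal plan:
  P→Retailer1: 80 × €2 = €160
  R→Retailer1: 5 × €4 = €20
  R→Retailer2: 25 × €3 = €75
  S→Retailer1: 30 × €1 = €30
Total cost = €285.
Q ships 0 of its 15, leaving 15.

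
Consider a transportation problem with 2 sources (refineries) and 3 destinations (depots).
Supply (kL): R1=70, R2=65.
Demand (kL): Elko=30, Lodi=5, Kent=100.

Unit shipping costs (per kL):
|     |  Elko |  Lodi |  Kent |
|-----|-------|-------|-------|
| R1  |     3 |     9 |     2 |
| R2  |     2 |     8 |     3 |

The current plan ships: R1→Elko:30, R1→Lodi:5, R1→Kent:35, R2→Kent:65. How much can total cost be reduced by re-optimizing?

70

Current plan cost = 30·3 + 5·9 + 35·2 + 65·3 = 400.
Optimal plan:
  R1->Kent: 70 kL
  R2->Elko: 30 kL
  R2->Lodi: 5 kL
  R2->Kent: 30 kL
Optimal cost = 330.
Saving = 400 − 330 = 70.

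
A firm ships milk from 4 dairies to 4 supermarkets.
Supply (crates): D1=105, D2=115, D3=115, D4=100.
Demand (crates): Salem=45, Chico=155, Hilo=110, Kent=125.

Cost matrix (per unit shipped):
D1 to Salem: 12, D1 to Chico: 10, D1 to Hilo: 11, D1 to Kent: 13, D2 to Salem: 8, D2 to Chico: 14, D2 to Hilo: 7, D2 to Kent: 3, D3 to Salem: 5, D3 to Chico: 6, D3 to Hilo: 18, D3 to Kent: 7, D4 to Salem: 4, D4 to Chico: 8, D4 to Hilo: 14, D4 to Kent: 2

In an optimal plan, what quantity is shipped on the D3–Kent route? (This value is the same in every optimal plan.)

Solving gives:
  D1–Chico: 85 crates
  D1–Hilo: 20 crates
  D2–Hilo: 90 crates
  D2–Kent: 25 crates
  D3–Salem: 45 crates
  D3–Chico: 70 crates
  D4–Kent: 100 crates
Total cost = 2620.
The route D3→Kent is not used.

0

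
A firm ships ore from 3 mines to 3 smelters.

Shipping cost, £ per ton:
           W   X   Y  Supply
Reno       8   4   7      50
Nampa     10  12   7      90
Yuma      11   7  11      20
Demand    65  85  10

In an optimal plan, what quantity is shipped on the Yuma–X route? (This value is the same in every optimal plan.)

Optimal shipments:
  Reno->X: 50 × £4 = £200
  Nampa->W: 65 × £10 = £650
  Nampa->X: 15 × £12 = £180
  Nampa->Y: 10 × £7 = £70
  Yuma->X: 20 × £7 = £140
Total cost = £1240.
So Yuma→X carries 20 tons.

20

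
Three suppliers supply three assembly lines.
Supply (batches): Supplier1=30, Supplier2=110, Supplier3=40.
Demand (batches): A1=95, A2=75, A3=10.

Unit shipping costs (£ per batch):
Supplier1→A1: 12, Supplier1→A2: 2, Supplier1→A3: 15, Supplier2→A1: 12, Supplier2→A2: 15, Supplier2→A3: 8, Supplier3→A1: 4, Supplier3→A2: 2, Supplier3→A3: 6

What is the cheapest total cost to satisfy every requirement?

1435

An optimal shipping plan:
  Supplier1 to A2: 30 × £2 = £60
  Supplier2 to A1: 95 × £12 = £1140
  Supplier2 to A2: 5 × £15 = £75
  Supplier2 to A3: 10 × £8 = £80
  Supplier3 to A2: 40 × £2 = £80
Total = 60 + 1140 + 75 + 80 + 80 = £1435.
(Supply check: Supplier1 ships 30; Supplier2 ships 110; Supplier3 ships 40.)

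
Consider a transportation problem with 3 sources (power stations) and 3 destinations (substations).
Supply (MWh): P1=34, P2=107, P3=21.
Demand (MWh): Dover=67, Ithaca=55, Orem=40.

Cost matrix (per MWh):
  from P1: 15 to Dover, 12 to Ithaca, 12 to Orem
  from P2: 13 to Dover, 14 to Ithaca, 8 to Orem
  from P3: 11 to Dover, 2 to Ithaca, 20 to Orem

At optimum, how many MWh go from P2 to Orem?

40

Optimal shipments:
  P1 to Ithaca: 34 MWh
  P2 to Dover: 67 MWh
  P2 to Orem: 40 MWh
  P3 to Ithaca: 21 MWh
Total cost = 1641.
So P2→Orem carries 40 MWh.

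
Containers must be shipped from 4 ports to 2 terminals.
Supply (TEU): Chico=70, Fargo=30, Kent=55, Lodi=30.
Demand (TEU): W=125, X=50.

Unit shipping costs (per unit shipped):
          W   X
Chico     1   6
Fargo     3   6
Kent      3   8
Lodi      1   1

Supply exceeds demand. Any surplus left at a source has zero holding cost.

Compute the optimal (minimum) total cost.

385

Optimal allocation:
  Chico–W: 70 TEU
  Fargo–X: 20 TEU
  Kent–W: 55 TEU
  Lodi–X: 30 TEU
Total cost = 385.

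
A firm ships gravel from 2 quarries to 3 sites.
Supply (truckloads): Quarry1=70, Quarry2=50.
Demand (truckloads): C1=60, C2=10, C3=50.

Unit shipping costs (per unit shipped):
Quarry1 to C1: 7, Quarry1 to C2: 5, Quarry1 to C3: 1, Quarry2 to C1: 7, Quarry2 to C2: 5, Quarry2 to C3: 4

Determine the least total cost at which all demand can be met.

An optimal shipping plan:
  Quarry1→C1: 10 × 7 = 70
  Quarry1→C2: 10 × 5 = 50
  Quarry1→C3: 50 × 1 = 50
  Quarry2→C1: 50 × 7 = 350
Total = 70 + 50 + 50 + 350 = 520.

520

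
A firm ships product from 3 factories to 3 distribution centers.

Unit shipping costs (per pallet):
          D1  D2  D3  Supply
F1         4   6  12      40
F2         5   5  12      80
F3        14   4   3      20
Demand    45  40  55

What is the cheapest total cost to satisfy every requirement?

Optimal allocation:
  F1→D1: 40 pallets
  F2→D1: 5 pallets
  F2→D2: 40 pallets
  F2→D3: 35 pallets
  F3→D3: 20 pallets
Total cost = 865.

865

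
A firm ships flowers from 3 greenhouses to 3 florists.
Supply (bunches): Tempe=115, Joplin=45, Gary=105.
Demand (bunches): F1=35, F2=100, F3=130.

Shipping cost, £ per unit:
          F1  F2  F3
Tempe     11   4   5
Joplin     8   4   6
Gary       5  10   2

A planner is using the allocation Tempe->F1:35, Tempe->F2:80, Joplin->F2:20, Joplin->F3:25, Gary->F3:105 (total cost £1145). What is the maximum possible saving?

Current plan cost = 35·11 + 80·4 + 20·4 + 25·6 + 105·2 = £1145.
Optimal plan:
  Tempe to F2: 90 × £4 = £360
  Tempe to F3: 25 × £5 = £125
  Joplin to F1: 35 × £8 = £280
  Joplin to F2: 10 × £4 = £40
  Gary to F3: 105 × £2 = £210
Optimal cost = £1015.
Saving = 1145 − 1015 = £130.

130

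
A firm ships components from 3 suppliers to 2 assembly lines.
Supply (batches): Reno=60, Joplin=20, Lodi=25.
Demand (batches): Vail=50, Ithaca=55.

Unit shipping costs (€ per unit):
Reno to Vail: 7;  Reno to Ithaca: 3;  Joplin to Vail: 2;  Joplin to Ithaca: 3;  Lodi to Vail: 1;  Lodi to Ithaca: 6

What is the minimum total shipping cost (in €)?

265

Optimal allocation:
  Reno–Vail: 5 × €7 = €35
  Reno–Ithaca: 55 × €3 = €165
  Joplin–Vail: 20 × €2 = €40
  Lodi–Vail: 25 × €1 = €25
Total = 35 + 165 + 40 + 25 = €265.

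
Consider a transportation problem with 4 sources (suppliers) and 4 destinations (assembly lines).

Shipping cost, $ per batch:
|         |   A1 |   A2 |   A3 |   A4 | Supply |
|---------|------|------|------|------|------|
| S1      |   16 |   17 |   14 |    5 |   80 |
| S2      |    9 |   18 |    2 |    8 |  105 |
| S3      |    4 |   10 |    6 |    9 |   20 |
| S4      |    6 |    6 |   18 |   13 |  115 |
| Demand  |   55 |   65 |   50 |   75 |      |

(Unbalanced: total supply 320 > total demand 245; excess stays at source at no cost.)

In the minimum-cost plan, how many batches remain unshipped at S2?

Minimum-cost shipments:
  S1→A4: 75 batches
  S2→A3: 50 batches
  S3→A1: 20 batches
  S4→A1: 35 batches
  S4→A2: 65 batches
Total cost = $1155.
S2 ships 50 of its 105, leaving 55.

55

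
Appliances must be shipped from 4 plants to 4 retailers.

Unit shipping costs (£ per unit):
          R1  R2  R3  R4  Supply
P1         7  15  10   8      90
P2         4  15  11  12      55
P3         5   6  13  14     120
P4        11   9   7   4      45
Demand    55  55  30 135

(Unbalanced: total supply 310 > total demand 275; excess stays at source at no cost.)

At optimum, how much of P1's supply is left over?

0

Minimum-cost shipments:
  P1–R4: 90 units
  P2–R1: 25 units
  P2–R3: 30 units
  P3–R1: 30 units
  P3–R2: 55 units
  P4–R4: 45 units
Total cost = £1810.
P1 ships 90 of its 90, leaving 0.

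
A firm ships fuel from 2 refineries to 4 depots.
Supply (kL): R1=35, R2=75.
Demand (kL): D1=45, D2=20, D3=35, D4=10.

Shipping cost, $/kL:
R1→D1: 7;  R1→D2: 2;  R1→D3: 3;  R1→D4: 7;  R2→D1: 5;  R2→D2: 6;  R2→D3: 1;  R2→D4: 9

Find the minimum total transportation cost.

An optimal shipping plan:
  R1->D1: 5 × $7 = $35
  R1->D2: 20 × $2 = $40
  R1->D4: 10 × $7 = $70
  R2->D1: 40 × $5 = $200
  R2->D3: 35 × $1 = $35
Total = 35 + 40 + 70 + 200 + 35 = $380.

380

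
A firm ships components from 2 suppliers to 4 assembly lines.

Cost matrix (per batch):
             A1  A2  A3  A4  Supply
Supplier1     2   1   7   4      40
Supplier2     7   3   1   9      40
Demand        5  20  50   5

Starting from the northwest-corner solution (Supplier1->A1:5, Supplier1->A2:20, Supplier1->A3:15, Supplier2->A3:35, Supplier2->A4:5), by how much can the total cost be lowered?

Current plan cost = 5·2 + 20·1 + 15·7 + 35·1 + 5·9 = 215.
Optimal plan:
  Supplier1–A1: 5 × 2 = 10
  Supplier1–A2: 20 × 1 = 20
  Supplier1–A3: 10 × 7 = 70
  Supplier1–A4: 5 × 4 = 20
  Supplier2–A3: 40 × 1 = 40
Optimal cost = 160.
Saving = 215 − 160 = 55.

55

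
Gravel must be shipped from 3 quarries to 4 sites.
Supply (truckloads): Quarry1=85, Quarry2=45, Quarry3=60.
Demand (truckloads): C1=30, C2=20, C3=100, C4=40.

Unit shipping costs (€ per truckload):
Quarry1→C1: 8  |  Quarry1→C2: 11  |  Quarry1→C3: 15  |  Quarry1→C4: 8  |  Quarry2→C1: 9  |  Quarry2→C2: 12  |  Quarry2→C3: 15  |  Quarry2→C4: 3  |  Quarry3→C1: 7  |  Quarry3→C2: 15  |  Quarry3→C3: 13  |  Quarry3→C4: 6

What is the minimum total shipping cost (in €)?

1960

A cheapest plan:
  Quarry1–C1: 30 × €8 = €240
  Quarry1–C2: 20 × €11 = €220
  Quarry1–C3: 35 × €15 = €525
  Quarry2–C3: 5 × €15 = €75
  Quarry2–C4: 40 × €3 = €120
  Quarry3–C3: 60 × €13 = €780
Total = 240 + 220 + 525 + 75 + 120 + 780 = €1960.
(Supply check: Quarry1 ships 85; Quarry2 ships 45; Quarry3 ships 60.)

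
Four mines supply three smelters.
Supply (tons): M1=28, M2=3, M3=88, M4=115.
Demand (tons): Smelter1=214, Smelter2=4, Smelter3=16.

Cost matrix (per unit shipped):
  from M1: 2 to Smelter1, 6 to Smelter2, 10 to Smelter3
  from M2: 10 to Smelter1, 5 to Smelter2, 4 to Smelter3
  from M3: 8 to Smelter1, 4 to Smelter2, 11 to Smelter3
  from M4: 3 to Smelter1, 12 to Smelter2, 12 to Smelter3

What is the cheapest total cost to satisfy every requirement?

Optimal allocation:
  M1→Smelter1: 28 × 2 = 56
  M2→Smelter3: 3 × 4 = 12
  M3→Smelter1: 71 × 8 = 568
  M3→Smelter2: 4 × 4 = 16
  M3→Smelter3: 13 × 11 = 143
  M4→Smelter1: 115 × 3 = 345
Total = 56 + 12 + 568 + 16 + 143 + 345 = 1140.
(Supply check: M1 ships 28; M2 ships 3; M3 ships 88; M4 ships 115.)

1140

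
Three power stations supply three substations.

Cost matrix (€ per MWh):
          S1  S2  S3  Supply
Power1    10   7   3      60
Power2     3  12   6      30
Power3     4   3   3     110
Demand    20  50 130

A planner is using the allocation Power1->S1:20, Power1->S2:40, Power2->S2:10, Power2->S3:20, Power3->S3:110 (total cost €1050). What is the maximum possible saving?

Current plan cost = 20·10 + 40·7 + 10·12 + 20·6 + 110·3 = €1050.
Optimal plan:
  Power1->S3: 60 MWh
  Power2->S1: 20 MWh
  Power2->S3: 10 MWh
  Power3->S2: 50 MWh
  Power3->S3: 60 MWh
Optimal cost = €630.
Saving = 1050 − 630 = €420.

420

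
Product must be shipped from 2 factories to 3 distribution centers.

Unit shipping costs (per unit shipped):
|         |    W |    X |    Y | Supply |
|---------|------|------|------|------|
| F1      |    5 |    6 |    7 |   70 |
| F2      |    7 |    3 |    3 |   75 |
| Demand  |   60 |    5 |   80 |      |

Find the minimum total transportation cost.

590

One minimum-cost allocation:
  F1–W: 60 × 5 = 300
  F1–X: 5 × 6 = 30
  F1–Y: 5 × 7 = 35
  F2–Y: 75 × 3 = 225
Total = 300 + 30 + 35 + 225 = 590.
(Supply check: F1 ships 70; F2 ships 75.)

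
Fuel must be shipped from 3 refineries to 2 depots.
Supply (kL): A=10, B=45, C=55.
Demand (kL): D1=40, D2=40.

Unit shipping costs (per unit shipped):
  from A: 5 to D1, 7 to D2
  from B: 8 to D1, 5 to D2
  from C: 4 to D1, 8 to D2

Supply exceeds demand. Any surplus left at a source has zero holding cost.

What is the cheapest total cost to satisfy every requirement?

360

An optimal shipping plan:
  B->D2: 40 kL
  C->D1: 40 kL
Total cost = 360.
(Supply check: A ships 0; B ships 40; C ships 40.)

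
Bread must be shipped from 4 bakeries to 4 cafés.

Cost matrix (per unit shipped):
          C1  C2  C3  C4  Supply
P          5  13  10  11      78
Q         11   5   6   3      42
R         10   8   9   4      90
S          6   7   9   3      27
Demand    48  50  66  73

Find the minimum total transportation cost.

An optimal shipping plan:
  P->C1: 48 × 5 = 240
  P->C3: 30 × 10 = 300
  Q->C2: 42 × 5 = 210
  R->C2: 8 × 8 = 64
  R->C3: 36 × 9 = 324
  R->C4: 46 × 4 = 184
  S->C4: 27 × 3 = 81
Total = 240 + 300 + 210 + 64 + 324 + 184 + 81 = 1403.

1403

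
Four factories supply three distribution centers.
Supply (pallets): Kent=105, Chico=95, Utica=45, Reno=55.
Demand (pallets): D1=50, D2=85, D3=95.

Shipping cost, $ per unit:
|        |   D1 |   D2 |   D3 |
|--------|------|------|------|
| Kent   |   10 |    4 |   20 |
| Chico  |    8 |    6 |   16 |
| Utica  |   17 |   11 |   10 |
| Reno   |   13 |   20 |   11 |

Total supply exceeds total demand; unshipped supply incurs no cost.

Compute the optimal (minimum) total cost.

One minimum-cost allocation:
  Kent–D2: 85 pallets
  Chico–D1: 50 pallets
  Utica–D3: 45 pallets
  Reno–D3: 50 pallets
Total cost = $1740.

1740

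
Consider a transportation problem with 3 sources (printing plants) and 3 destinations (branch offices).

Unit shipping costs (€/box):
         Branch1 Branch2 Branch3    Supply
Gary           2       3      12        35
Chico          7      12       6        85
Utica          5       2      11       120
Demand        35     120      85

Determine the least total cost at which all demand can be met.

Optimal allocation:
  Gary to Branch1: 35 × €2 = €70
  Chico to Branch3: 85 × €6 = €510
  Utica to Branch2: 120 × €2 = €240
Total = 70 + 510 + 240 = €820.

820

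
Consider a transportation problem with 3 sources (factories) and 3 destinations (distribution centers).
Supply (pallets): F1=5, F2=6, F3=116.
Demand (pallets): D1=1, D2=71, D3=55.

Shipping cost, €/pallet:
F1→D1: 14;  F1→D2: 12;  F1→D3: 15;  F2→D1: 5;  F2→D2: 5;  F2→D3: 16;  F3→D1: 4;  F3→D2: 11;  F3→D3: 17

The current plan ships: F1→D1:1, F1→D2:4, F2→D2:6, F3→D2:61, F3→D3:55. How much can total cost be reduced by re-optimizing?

Current plan cost = 1·14 + 4·12 + 6·5 + 61·11 + 55·17 = €1698.
Optimal plan:
  F1→D3: 5 pallets
  F2→D2: 6 pallets
  F3→D1: 1 pallets
  F3→D2: 65 pallets
  F3→D3: 50 pallets
Optimal cost = €1674.
Saving = 1698 − 1674 = €24.

24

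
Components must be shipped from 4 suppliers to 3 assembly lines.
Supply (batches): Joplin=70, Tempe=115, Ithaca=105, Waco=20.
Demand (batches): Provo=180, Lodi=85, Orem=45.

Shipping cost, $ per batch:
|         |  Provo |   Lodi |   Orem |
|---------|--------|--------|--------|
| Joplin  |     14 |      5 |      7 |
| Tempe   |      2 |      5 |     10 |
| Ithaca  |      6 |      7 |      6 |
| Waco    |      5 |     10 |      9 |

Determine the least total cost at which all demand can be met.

1325

Optimal allocation:
  Joplin to Lodi: 70 × $5 = $350
  Tempe to Provo: 115 × $2 = $230
  Ithaca to Provo: 45 × $6 = $270
  Ithaca to Lodi: 15 × $7 = $105
  Ithaca to Orem: 45 × $6 = $270
  Waco to Provo: 20 × $5 = $100
Total = 350 + 230 + 270 + 105 + 270 + 100 = $1325.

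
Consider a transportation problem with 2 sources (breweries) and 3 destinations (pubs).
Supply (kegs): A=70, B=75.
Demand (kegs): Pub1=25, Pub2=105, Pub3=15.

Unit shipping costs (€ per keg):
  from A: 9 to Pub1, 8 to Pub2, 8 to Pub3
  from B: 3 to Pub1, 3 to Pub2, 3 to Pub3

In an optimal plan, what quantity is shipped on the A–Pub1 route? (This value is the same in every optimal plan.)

0

The minimum-cost plan:
  A->Pub2: 55 × €8 = €440
  A->Pub3: 15 × €8 = €120
  B->Pub1: 25 × €3 = €75
  B->Pub2: 50 × €3 = €150
Total cost = €785.
The route A→Pub1 is not used.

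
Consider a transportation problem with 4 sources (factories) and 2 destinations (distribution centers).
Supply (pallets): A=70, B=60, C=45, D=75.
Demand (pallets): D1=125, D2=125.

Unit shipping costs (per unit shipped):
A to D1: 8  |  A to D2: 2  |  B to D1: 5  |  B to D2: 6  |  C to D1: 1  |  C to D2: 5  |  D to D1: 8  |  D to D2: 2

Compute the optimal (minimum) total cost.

755

A cheapest plan:
  A to D1: 20 × 8 = 160
  A to D2: 50 × 2 = 100
  B to D1: 60 × 5 = 300
  C to D1: 45 × 1 = 45
  D to D2: 75 × 2 = 150
Total = 160 + 100 + 300 + 45 + 150 = 755.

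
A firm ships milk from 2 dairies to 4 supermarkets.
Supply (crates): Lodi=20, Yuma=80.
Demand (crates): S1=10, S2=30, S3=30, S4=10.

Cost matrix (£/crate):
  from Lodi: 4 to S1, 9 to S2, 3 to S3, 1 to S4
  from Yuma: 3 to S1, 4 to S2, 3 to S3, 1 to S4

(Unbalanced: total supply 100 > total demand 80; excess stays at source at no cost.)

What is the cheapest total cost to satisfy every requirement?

250

A cheapest plan:
  Lodi–S3: 20 crates
  Yuma–S1: 10 crates
  Yuma–S2: 30 crates
  Yuma–S3: 10 crates
  Yuma–S4: 10 crates
Total cost = £250.
(Supply check: Lodi ships 20; Yuma ships 60.)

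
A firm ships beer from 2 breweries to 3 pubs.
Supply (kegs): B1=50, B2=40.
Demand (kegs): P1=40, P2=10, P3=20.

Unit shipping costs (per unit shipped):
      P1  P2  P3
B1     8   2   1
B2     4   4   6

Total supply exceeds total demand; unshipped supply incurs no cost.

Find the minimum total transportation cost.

Optimal allocation:
  B1→P2: 10 × 2 = 20
  B1→P3: 20 × 1 = 20
  B2→P1: 40 × 4 = 160
Total = 20 + 20 + 160 = 200.

200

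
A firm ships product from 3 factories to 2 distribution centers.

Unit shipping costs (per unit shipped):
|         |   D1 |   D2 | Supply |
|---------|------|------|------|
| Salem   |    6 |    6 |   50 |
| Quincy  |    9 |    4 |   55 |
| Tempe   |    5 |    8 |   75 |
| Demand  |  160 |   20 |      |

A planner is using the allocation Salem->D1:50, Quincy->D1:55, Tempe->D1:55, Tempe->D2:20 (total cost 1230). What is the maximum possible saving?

160

Current plan cost = 50·6 + 55·9 + 55·5 + 20·8 = 1230.
Optimal plan:
  Salem→D1: 50 × 6 = 300
  Quincy→D1: 35 × 9 = 315
  Quincy→D2: 20 × 4 = 80
  Tempe→D1: 75 × 5 = 375
Optimal cost = 1070.
Saving = 1230 − 1070 = 160.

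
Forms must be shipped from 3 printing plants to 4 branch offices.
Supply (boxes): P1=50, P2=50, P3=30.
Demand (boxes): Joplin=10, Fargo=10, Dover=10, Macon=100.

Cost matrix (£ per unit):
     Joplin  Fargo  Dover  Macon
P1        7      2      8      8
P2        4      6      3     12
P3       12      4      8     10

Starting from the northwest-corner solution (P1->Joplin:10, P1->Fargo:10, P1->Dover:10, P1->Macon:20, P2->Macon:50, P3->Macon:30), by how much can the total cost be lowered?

Current plan cost = 10·7 + 10·2 + 10·8 + 20·8 + 50·12 + 30·10 = £1230.
Optimal plan:
  P1–Fargo: 10 × £2 = £20
  P1–Macon: 40 × £8 = £320
  P2–Joplin: 10 × £4 = £40
  P2–Dover: 10 × £3 = £30
  P2–Macon: 30 × £12 = £360
  P3–Macon: 30 × £10 = £300
Optimal cost = £1070.
Saving = 1230 − 1070 = £160.

160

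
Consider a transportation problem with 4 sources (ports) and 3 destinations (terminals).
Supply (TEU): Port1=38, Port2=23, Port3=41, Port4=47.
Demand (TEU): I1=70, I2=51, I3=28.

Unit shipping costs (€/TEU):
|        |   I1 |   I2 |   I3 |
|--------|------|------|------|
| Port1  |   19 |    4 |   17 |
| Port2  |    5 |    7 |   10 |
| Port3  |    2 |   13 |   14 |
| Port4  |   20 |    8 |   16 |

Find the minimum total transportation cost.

An optimal shipping plan:
  Port1–I2: 38 TEU
  Port2–I1: 23 TEU
  Port3–I1: 41 TEU
  Port4–I1: 6 TEU
  Port4–I2: 13 TEU
  Port4–I3: 28 TEU
Total cost = €1021.
(Supply check: Port1 ships 38; Port2 ships 23; Port3 ships 41; Port4 ships 47.)

1021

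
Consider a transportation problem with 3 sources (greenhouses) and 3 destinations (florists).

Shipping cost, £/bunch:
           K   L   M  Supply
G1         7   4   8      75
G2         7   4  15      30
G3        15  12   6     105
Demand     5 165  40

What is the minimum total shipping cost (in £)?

1455

An optimal shipping plan:
  G1->L: 75 × £4 = £300
  G2->L: 30 × £4 = £120
  G3->K: 5 × £15 = £75
  G3->L: 60 × £12 = £720
  G3->M: 40 × £6 = £240
Total = 300 + 120 + 75 + 720 + 240 = £1455.
(Supply check: G1 ships 75; G2 ships 30; G3 ships 105.)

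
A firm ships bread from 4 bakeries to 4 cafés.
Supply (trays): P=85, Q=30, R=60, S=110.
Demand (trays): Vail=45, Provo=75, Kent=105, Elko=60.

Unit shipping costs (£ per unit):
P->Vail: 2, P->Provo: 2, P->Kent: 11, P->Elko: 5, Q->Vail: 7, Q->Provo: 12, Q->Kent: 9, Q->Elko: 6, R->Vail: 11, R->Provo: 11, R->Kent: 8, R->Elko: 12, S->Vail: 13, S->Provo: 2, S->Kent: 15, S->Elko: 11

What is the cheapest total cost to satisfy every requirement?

1635

One minimum-cost allocation:
  P->Vail: 45 × £2 = £90
  P->Elko: 40 × £5 = £200
  Q->Kent: 30 × £9 = £270
  R->Kent: 60 × £8 = £480
  S->Provo: 75 × £2 = £150
  S->Kent: 15 × £15 = £225
  S->Elko: 20 × £11 = £220
Total = 90 + 200 + 270 + 480 + 150 + 225 + 220 = £1635.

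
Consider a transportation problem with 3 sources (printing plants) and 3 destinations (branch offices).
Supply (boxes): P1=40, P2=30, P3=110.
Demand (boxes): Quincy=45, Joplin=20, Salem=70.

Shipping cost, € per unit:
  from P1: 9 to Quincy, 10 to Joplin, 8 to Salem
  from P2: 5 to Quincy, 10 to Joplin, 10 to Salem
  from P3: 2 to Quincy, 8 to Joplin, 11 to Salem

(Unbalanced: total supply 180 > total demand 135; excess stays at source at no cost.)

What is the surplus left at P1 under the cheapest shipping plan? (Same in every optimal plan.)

Minimum-cost shipments:
  P1 to Salem: 40 × €8 = €320
  P2 to Salem: 30 × €10 = €300
  P3 to Quincy: 45 × €2 = €90
  P3 to Joplin: 20 × €8 = €160
Total cost = €870.
P1 ships 40 of its 40, leaving 0.

0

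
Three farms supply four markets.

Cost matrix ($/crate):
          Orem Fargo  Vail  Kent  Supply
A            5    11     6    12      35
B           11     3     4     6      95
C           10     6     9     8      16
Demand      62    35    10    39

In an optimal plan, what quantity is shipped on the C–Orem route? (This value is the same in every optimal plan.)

16

Optimal shipments:
  A->Orem: 35 × $5 = $175
  B->Orem: 11 × $11 = $121
  B->Fargo: 35 × $3 = $105
  B->Vail: 10 × $4 = $40
  B->Kent: 39 × $6 = $234
  C->Orem: 16 × $10 = $160
Total cost = $835.
So C→Orem carries 16 crates.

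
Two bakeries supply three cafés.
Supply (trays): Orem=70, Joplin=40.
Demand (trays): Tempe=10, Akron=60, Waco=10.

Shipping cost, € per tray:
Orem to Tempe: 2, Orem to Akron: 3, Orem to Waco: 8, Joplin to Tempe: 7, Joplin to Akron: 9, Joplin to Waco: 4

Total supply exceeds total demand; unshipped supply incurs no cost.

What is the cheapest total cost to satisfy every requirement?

240

One minimum-cost allocation:
  Orem→Tempe: 10 × €2 = €20
  Orem→Akron: 60 × €3 = €180
  Joplin→Waco: 10 × €4 = €40
Total = 20 + 180 + 40 = €240.
(Supply check: Orem ships 70; Joplin ships 10.)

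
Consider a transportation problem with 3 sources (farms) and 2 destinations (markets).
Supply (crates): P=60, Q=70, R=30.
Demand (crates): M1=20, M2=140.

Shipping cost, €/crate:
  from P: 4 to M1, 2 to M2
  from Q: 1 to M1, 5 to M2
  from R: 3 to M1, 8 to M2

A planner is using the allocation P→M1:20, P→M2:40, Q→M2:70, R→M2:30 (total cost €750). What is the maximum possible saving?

Current plan cost = 20·4 + 40·2 + 70·5 + 30·8 = €750.
Optimal plan:
  P→M2: 60 × €2 = €120
  Q→M2: 70 × €5 = €350
  R→M1: 20 × €3 = €60
  R→M2: 10 × €8 = €80
Optimal cost = €610.
Saving = 750 − 610 = €140.

140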